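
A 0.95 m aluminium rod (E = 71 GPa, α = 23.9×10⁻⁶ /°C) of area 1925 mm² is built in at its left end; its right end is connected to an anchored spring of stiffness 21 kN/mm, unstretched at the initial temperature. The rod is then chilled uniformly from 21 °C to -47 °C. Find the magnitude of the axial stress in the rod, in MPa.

Free thermal contraction: δ_free = αΔT L = 23.9×10⁻⁶ × 68 × 950 = 1.544 mm.
With a force P in the spring, the elastic change of the rod is PL/(AE) and that of the spring is P/k; compatibility requires their sum to equal δ_free.
P [ L/(AE) + 1/k ] = δ_free → P [ 950/(1925×71×10³) + 1/(21×10³) ] = 1.544.
P = 1.544 / 5.457×10⁻⁵ = 28290 N.
σ = P/A = 28290/1925 = 14.7 MPa.

σ ≈ 14.7 MPa (tensile)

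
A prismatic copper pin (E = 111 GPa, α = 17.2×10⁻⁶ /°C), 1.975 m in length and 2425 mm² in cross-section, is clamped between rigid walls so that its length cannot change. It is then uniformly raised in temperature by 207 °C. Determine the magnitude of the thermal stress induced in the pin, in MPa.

σ ≈ 395 MPa (compressive)

With length fixed, the mechanical strain must cancel the thermal strain αΔT = 17.2×10⁻⁶ × 207 = 3560.4×10⁻⁶.
The stress required to suppress this strain is σ = Eε = 111×10³ × 3560.4×10⁻⁶ = 395.2 MPa, compressive since the pin is trying to expand.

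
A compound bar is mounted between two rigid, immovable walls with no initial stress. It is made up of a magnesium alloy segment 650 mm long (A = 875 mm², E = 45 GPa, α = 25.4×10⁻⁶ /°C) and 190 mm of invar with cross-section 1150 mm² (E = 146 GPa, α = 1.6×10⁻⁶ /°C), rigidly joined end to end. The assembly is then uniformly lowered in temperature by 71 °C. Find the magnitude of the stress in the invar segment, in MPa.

σ ≈ 58.8 MPa (tensile)

With the walls removed the bar would change length by δ_free = Σ αᵢΔT Lᵢ = 25.4×10⁻⁶×71×650 + 1.6×10⁻⁶×71×190 = 1.194 mm.
The walls prevent any net length change, so an axial force P (same in every segment) develops. Compatibility: P · Σ Lᵢ/(AᵢEᵢ) = δ_free.
Σ Lᵢ/(AᵢEᵢ) = 650/(875×45×10³) + 190/(1150×146×10³) = 1.764×10⁻⁵ mm/N.
Hence P = δ_free / Σ(L/AE) = 1.194/1.764×10⁻⁵ = 67.68 kN (tensile).
σ_{invar} = P / A = 67680 / 1150 = 58.85 MPa.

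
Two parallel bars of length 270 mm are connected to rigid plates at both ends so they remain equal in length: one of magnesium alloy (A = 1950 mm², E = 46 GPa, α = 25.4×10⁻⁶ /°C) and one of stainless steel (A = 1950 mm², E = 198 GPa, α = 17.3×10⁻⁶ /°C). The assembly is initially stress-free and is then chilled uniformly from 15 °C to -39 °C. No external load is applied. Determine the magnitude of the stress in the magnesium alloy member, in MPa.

σ ≈ 16.3 MPa (tensile)

Both members must finish at the same length. With the larger α, the magnesium alloy tends to over-contract; the plates restrain it, putting the magnesium alloy in tension and the stainless steel in compression. With no external load the two internal forces are equal and opposite, magnitude P.
Equating the net (thermal + elastic) strains gives |α₁ − α₂|·ΔT = P·[1/(A₁E₁) + 1/(A₂E₂)].
|α₁ − α₂|·ΔT = 8.1×10⁻⁶ × 54 = 0.0004374.
1/(A₁E₁) + 1/(A₂E₂) = 1/(1950×46×10³) + 1/(1950×198×10³) = 1.374×10⁻⁸ N⁻¹.
P = 0.0004374 / 1.374×10⁻⁸ = 31840 N = 31.84 kN.
σ_{magnesium alloy} = P/A₁ = 31840/1950 = 16.33 MPa, tensile.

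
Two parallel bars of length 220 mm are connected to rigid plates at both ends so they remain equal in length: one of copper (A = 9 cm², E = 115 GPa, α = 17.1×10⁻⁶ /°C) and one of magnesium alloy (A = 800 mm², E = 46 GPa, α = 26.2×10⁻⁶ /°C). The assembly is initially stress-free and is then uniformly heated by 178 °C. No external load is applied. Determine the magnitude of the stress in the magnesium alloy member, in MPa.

Both members must finish at the same length. With the larger α, the magnesium alloy tends to over-expand; the plates restrain it, putting the magnesium alloy in compression and the copper in tension. With no external load the two internal forces are equal and opposite, magnitude P.
Compatibility of the two members (thermal + elastic change equal): (α₁ − α₂)ΔT = P·[1/(A₁E₁) + 1/(A₂E₂)].
|α₁ − α₂|·ΔT = 9.1×10⁻⁶ × 178 = 0.00162.
1/(A₁E₁) + 1/(A₂E₂) = 1/(900×115×10³) + 1/(800×46×10³) = 3.684×10⁻⁸ N⁻¹.
So P = 0.00162 / 3.684×10⁻⁸ = 43.97 kN.
σ_{magnesium alloy} = P/A₂ = 43970/800 = 54.97 MPa, compressive.

σ ≈ 55 MPa (compressive)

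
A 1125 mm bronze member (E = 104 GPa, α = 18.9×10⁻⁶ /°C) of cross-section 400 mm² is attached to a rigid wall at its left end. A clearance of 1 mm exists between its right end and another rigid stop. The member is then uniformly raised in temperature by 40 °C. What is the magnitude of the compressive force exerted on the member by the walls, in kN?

P ≈ 0 kN

Unrestrained expansion: δ_free = αΔT L = 18.9×10⁻⁶ × 40 × 1125 = 0.8505 mm.
This is smaller than the 1 mm clearance, so the member expands freely without reaching the stop — the stress is zero.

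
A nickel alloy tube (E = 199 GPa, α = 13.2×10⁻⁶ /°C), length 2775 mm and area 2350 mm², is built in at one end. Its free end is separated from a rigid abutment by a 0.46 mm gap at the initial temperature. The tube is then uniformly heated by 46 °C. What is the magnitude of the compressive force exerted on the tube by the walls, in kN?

Free thermal elongation = αΔT L = 13.2×10⁻⁶ × 46 × 2775 = 1.685 mm.
After closing the 0.46 mm clearance, 1.685 − 0.46 = 1.225 mm of expansion remains to be suppressed by the wall.
Compatibility: PL/(AE) = 1.225 mm, so σ = P/A = E × (1.225/2775) = 87.85 MPa.
P = σA = 87.85 × 2350 = 206.4 kN.

P ≈ 206 kN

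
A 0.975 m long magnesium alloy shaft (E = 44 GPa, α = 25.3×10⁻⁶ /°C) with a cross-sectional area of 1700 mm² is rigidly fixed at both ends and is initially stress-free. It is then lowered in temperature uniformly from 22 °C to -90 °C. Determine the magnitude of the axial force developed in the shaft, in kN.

The ends cannot move, so σ = EαΔT = 44×10³ × 25.3×10⁻⁶ × 112 = 124.7 MPa.
P = AEαΔT = 1700 × 44×10³ × 25.3×10⁻⁶ × 112 = 212 kN (tensile).

P ≈ 212 kN (tensile)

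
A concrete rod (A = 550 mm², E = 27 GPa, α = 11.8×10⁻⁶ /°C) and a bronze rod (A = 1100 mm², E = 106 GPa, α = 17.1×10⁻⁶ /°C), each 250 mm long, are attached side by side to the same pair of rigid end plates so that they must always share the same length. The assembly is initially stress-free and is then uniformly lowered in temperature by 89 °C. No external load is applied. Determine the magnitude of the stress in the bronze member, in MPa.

The bronze has the larger α, so on cooling it would change length more than the concrete if both were free. The rigid plates force a common final length, so the bronze is put into tension and the concrete into compression, with equal and opposite forces P (no external load).
Compatibility of the two members (thermal + elastic change equal): (α₁ − α₂)ΔT = P·[1/(A₁E₁) + 1/(A₂E₂)].
|α₁ − α₂|·ΔT = 5.3×10⁻⁶ × 89 = 0.0004717.
1/(A₁E₁) + 1/(A₂E₂) = 1/(550×27×10³) + 1/(1100×106×10³) = 7.592×10⁻⁸ N⁻¹.
P = 0.0004717 / 7.592×10⁻⁸ = 6213 N = 6.213 kN.
σ_{bronze} = P/A₂ = 6213/1100 = 5.649 MPa, tensile.

σ ≈ 5.65 MPa (tensile)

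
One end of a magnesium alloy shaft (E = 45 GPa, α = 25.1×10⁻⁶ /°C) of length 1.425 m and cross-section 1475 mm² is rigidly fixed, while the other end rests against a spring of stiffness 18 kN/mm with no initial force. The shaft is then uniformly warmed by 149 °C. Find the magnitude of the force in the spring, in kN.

If the spring were absent the shaft would lengthen by αΔT L = 25.1×10⁻⁶ × 149 × 1425 = 5.329 mm.
With a force P in the spring, the elastic change of the shaft is PL/(AE) and that of the spring is P/k; compatibility requires their sum to equal δ_free.
So P = δ_free / [L/(AE) + 1/k] = 5.329 / [ 1425/(1475×45×10³) + 1/(18×10³) ].
P = 5.329 / 7.702×10⁻⁵ = 69190 N.

P ≈ 69.2 kN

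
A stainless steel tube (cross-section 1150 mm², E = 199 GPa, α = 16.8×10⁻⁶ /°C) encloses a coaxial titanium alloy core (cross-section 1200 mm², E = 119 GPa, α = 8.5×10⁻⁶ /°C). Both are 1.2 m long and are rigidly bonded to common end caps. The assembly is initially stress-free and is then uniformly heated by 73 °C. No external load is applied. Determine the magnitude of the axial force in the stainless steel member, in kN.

Both members must finish at the same length. With the larger α, the stainless steel tends to over-expand; the plates restrain it, putting the stainless steel in compression and the titanium alloy in tension. With no external load the two internal forces are equal and opposite, magnitude P.
Equating the net (thermal + elastic) strains gives |α₁ − α₂|·ΔT = P·[1/(A₁E₁) + 1/(A₂E₂)].
|α₁ − α₂|·ΔT = 8.3×10⁻⁶ × 73 = 0.0006059.
1/(A₁E₁) + 1/(A₂E₂) = 1/(1150×199×10³) + 1/(1200×119×10³) = 1.137×10⁻⁸ N⁻¹.
So P = 0.0006059 / 1.137×10⁻⁸ = 53.28 kN.

P ≈ 53.3 kN (compressive in the stainless steel)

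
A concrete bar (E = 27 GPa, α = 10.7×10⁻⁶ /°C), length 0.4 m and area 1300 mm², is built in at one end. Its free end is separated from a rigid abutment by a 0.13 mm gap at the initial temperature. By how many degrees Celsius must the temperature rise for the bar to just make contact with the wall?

ΔT ≈ 30.4 °C

Contact occurs when the free expansion equals the gap: αΔT L = 0.13 mm.
So ΔT = g/(αL) = 0.13/(10.7×10⁻⁶ × 400) = 30.37 °C.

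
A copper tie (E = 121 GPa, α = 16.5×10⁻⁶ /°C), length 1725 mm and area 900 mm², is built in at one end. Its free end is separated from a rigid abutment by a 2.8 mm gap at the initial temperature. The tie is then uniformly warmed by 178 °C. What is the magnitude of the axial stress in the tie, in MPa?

Free thermal elongation = αΔT L = 16.5×10⁻⁶ × 178 × 1725 = 5.066 mm.
After closing the 2.8 mm clearance, 5.066 − 2.8 = 2.266 mm of expansion remains to be suppressed by the wall.
Compatibility: PL/(AE) = 2.266 mm, so σ = P/A = E × (2.266/1725) = 159 MPa.

σ ≈ 159 MPa (compressive)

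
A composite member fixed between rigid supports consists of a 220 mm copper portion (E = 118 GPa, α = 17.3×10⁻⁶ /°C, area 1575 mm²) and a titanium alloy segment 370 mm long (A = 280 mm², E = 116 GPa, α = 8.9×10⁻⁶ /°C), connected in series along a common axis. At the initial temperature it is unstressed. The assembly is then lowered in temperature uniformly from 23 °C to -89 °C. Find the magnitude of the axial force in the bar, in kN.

If the supports were absent, the total length change would be Σ αᵢΔT Lᵢ = 17.3×10⁻⁶×112×220 + 8.9×10⁻⁶×112×370 = 0.7951 mm.
The rigid supports impose zero overall length change; the single axial force P common to all segments must satisfy P Σ Lᵢ/(AᵢEᵢ) = δ_free.
Σ Lᵢ/(AᵢEᵢ) = 220/(1575×118×10³) + 370/(280×116×10³) = 1.258×10⁻⁵ mm/N.
So P = 0.7951 / 1.258×10⁻⁵ = 63.23 kN, tensile.

P ≈ 63.2 kN (tensile)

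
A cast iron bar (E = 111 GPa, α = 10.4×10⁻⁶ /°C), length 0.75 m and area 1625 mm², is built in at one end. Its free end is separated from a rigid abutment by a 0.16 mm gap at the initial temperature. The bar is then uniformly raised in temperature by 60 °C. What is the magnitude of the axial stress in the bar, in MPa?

σ ≈ 45.6 MPa (compressive)

Unrestrained expansion: δ_free = αΔT L = 10.4×10⁻⁶ × 60 × 750 = 0.468 mm.
This exceeds the 0.16 mm gap, so the wall pushes back. The portion of expansion that must be recovered elastically is δ_free − gap = 0.468 − 0.16 = 0.308 mm.
Compatibility: PL/(AE) = 0.308 mm, so σ = P/A = E × (0.308/750) = 45.58 MPa.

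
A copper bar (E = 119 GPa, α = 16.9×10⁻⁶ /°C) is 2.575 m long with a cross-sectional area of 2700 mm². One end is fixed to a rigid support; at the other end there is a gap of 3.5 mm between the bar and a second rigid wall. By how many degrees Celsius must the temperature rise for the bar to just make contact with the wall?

The gap closes when αΔT L = 3.5 mm, since the bar is still unstressed at that instant.
ΔT = 3.5 / (16.9×10⁻⁶ × 2575) = 80.43 °C.

ΔT ≈ 80.4 °C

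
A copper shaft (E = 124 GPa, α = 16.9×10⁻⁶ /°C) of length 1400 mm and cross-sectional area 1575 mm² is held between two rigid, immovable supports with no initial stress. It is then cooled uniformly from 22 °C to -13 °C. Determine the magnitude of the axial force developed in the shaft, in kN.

With zero net strain, σ = E·αΔT = 124 GPa × 16.9×10⁻⁶ × 35 = 73.35 MPa.
Then P = σA = 73.35 × 1575 mm² = 115.5 kN, tensile.

P ≈ 116 kN (tensile)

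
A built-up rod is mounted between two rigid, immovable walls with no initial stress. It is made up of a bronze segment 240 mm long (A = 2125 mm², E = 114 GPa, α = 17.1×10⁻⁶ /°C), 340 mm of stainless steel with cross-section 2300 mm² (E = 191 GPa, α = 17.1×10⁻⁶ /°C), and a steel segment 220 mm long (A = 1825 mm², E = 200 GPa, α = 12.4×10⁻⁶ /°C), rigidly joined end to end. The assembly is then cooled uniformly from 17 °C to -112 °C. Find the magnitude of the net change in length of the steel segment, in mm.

|ΔL| ≈ 0.0634 mm

With the walls removed the bar would change length by δ_free = Σ αᵢΔT Lᵢ = 17.1×10⁻⁶×129×240 + 17.1×10⁻⁶×129×340 + 12.4×10⁻⁶×129×220 = 1.631 mm.
The rigid supports impose zero overall length change; the single axial force P common to all segments must satisfy P Σ Lᵢ/(AᵢEᵢ) = δ_free.
Σ Lᵢ/(AᵢEᵢ) = 240/(2125×114×10³) + 340/(2300×191×10³) + 220/(1825×200×10³) = 2.367×10⁻⁶ mm/N.
Hence P = δ_free / Σ(L/AE) = 1.631/2.367×10⁻⁶ = 689.1 kN (tensile).
For the steel segment, free thermal change = 12.4×10⁻⁶×129×220 = 0.3519 mm and elastic change from P = 689100×220/(1825×200×10³) = 0.4153 mm; these oppose, so the net change is 0.0634 mm (segment lengthens).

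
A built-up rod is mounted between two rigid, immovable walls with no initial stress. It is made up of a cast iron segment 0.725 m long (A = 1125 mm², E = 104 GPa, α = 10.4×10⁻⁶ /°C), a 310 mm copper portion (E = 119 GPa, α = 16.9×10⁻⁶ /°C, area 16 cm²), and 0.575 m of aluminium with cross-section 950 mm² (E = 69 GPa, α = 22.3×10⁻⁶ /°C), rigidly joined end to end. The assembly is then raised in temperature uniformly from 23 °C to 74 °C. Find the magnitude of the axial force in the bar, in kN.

P ≈ 78.7 kN (compressive)

With the walls removed the bar would change length by δ_free = Σ αᵢΔT Lᵢ = 10.4×10⁻⁶×51×725 + 16.9×10⁻⁶×51×310 + 22.3×10⁻⁶×51×575 = 1.306 mm.
The rigid supports impose zero overall length change; the single axial force P common to all segments must satisfy P Σ Lᵢ/(AᵢEᵢ) = δ_free.
The series flexibility is Σ Lᵢ/(AᵢEᵢ) = 725/(1125×104×10³) + 310/(1600×119×10³) + 575/(950×69×10³) = 1.66×10⁻⁵ mm/N.
Hence P = δ_free / Σ(L/AE) = 1.306/1.66×10⁻⁵ = 78.67 kN (compressive).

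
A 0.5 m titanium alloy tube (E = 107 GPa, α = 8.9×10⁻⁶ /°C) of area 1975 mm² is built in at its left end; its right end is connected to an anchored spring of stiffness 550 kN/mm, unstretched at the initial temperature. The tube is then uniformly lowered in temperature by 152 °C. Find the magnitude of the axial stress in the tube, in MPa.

σ ≈ 81.9 MPa (tensile)

If the spring were absent the tube would shorten by αΔT L = 8.9×10⁻⁶ × 152 × 500 = 0.6764 mm.
With a force P in the spring, the elastic change of the tube is PL/(AE) and that of the spring is P/k; compatibility requires their sum to equal δ_free.
P [ L/(AE) + 1/k ] = δ_free → P [ 500/(1975×107×10³) + 1/(550×10³) ] = 0.6764.
P = 0.6764 / 4.184×10⁻⁶ = 161700 N.
σ = P/A = 161700/1975 = 81.85 MPa.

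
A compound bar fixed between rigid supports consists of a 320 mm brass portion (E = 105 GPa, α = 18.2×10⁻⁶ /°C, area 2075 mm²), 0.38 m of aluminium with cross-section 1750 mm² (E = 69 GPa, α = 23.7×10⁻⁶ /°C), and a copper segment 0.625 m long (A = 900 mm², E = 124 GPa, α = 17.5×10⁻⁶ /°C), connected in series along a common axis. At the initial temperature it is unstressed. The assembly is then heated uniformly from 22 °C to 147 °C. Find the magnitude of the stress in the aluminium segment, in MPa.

σ ≈ 180 MPa (compressive)

With the walls removed the bar would change length by δ_free = Σ αᵢΔT Lᵢ = 18.2×10⁻⁶×125×320 + 23.7×10⁻⁶×125×380 + 17.5×10⁻⁶×125×625 = 3.221 mm.
The walls prevent any net length change, so an axial force P (same in every segment) develops. Compatibility: P · Σ Lᵢ/(AᵢEᵢ) = δ_free.
The series flexibility is Σ Lᵢ/(AᵢEᵢ) = 320/(2075×105×10³) + 380/(1750×69×10³) + 625/(900×124×10³) = 1.022×10⁻⁵ mm/N.
P = 3.221 / 1.022×10⁻⁵ = 315300 N = 315.3 kN, compressive.
σ_{aluminium} = P / A = 315300 / 1750 = 180.2 MPa.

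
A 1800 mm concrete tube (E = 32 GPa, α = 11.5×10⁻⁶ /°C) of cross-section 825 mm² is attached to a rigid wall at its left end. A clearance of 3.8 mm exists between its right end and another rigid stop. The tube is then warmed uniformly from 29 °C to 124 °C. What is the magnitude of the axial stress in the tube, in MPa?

Free thermal elongation = αΔT L = 11.5×10⁻⁶ × 95 × 1800 = 1.966 mm.
Since δ_free = 1.97 mm is less than the 3.8 mm gap, the tube never touches the wall. No axial force develops.

σ ≈ 0 MPa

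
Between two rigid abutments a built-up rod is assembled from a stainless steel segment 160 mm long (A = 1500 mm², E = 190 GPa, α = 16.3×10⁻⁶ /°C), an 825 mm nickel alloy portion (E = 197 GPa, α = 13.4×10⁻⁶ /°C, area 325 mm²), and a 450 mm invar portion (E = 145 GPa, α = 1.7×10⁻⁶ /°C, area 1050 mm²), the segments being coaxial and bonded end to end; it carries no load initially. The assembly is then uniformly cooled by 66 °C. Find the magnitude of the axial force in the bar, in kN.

P ≈ 58.1 kN (tensile)

Free thermal contraction of the whole bar: Σ αᵢΔT Lᵢ = 16.3×10⁻⁶×66×160 + 13.4×10⁻⁶×66×825 + 1.7×10⁻⁶×66×450 = 0.9522 mm.
The walls prevent any net length change, so an axial force P (same in every segment) develops. Compatibility: P · Σ Lᵢ/(AᵢEᵢ) = δ_free.
The series flexibility is Σ Lᵢ/(AᵢEᵢ) = 160/(1500×190×10³) + 825/(325×197×10³) + 450/(1050×145×10³) = 1.64×10⁻⁵ mm/N.
So P = 0.9522 / 1.64×10⁻⁵ = 58.05 kN, tensile.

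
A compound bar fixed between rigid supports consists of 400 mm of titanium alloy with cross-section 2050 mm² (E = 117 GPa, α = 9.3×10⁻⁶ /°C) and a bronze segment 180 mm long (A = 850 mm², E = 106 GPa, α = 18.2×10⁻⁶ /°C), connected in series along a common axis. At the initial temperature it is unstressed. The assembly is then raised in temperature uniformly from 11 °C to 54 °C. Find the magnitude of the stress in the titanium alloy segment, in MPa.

With the walls removed the bar would change length by δ_free = Σ αᵢΔT Lᵢ = 9.3×10⁻⁶×43×400 + 18.2×10⁻⁶×43×180 = 0.3008 mm.
Since the ends are fixed, an axial force P builds up, equal in every segment, with P · Σ Lᵢ/(AᵢEᵢ) = δ_free.
The series flexibility is Σ Lᵢ/(AᵢEᵢ) = 400/(2050×117×10³) + 180/(850×106×10³) = 3.665×10⁻⁶ mm/N.
So P = 0.3008 / 3.665×10⁻⁶ = 82.07 kN, compressive.
σ_{titanium alloy} = P / A = 82070 / 2050 = 40.03 MPa.

σ ≈ 40 MPa (compressive)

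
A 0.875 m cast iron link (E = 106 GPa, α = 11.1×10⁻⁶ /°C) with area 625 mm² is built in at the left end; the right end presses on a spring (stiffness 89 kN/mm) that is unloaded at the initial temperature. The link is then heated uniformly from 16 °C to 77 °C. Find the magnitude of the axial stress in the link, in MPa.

σ ≈ 38.8 MPa (compressive)

If the spring were absent the link would lengthen by αΔT L = 11.1×10⁻⁶ × 61 × 875 = 0.5925 mm.
Let P be the compressive force at the spring. The link shortens elastically by PL/(AE) and the spring compresses by P/k; together these equal δ_free.
So P = δ_free / [L/(AE) + 1/k] = 0.5925 / [ 875/(625×106×10³) + 1/(89×10³) ].
P = 0.5925 / 2.444×10⁻⁵ = 24240 N.
σ = P/A = 24240/625 = 38.78 MPa.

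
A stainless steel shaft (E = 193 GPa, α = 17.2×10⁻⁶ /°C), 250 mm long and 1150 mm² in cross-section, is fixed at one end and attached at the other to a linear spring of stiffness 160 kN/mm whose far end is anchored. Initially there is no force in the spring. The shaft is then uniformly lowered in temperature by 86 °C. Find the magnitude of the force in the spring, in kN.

Free thermal contraction: δ_free = αΔT L = 17.2×10⁻⁶ × 86 × 250 = 0.3698 mm.
Let P be the tensile force in the spring. The shaft extends elastically by PL/(AE) and the spring stretches by P/k; together these equal δ_free.
So P = δ_free / [L/(AE) + 1/k] = 0.3698 / [ 250/(1150×193×10³) + 1/(160×10³) ].
P = 0.3698 / 7.376×10⁻⁶ = 50130 N.

P ≈ 50.1 kN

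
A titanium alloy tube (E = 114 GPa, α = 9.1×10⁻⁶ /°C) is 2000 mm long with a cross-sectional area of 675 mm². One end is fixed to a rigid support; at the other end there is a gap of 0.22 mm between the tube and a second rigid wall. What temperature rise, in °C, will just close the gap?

Contact occurs when the free expansion equals the gap: αΔT L = 0.22 mm.
ΔT = 0.22 / (9.1×10⁻⁶ × 2000) = 12.09 °C.

ΔT ≈ 12.1 °C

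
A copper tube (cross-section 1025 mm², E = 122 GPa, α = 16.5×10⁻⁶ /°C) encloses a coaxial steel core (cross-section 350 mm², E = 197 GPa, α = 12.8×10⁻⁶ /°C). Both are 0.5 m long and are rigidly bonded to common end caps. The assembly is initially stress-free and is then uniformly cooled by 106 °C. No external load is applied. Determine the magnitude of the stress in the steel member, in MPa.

Both members must finish at the same length. With the larger α, the copper tends to over-contract; the plates restrain it, putting the copper in tension and the steel in compression. With no external load the two internal forces are equal and opposite, magnitude P.
Compatibility of the two members (thermal + elastic change equal): (α₁ − α₂)ΔT = P·[1/(A₁E₁) + 1/(A₂E₂)].
|α₁ − α₂|·ΔT = 3.7×10⁻⁶ × 106 = 0.0003922.
1/(A₁E₁) + 1/(A₂E₂) = 1/(1025×122×10³) + 1/(350×197×10³) = 2.25×10⁻⁸ N⁻¹.
So P = 0.0003922 / 2.25×10⁻⁸ = 17.43 kN.
σ_{steel} = P/A₂ = 17430/350 = 49.8 MPa, compressive.

σ ≈ 49.8 MPa (compressive)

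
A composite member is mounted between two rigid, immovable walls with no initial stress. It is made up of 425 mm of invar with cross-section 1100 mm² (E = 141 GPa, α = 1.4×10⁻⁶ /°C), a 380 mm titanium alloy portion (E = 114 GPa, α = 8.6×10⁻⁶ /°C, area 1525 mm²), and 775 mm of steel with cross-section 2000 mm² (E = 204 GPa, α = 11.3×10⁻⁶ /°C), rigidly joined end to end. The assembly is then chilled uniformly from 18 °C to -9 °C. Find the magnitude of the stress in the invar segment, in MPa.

σ ≈ 45.4 MPa (tensile)

With the walls removed the bar would change length by δ_free = Σ αᵢΔT Lᵢ = 1.4×10⁻⁶×27×425 + 8.6×10⁻⁶×27×380 + 11.3×10⁻⁶×27×775 = 0.3408 mm.
The rigid supports impose zero overall length change; the single axial force P common to all segments must satisfy P Σ Lᵢ/(AᵢEᵢ) = δ_free.
The series flexibility is Σ Lᵢ/(AᵢEᵢ) = 425/(1100×141×10³) + 380/(1525×114×10³) + 775/(2000×204×10³) = 6.825×10⁻⁶ mm/N.
P = 0.3408 / 6.825×10⁻⁶ = 49920 N = 49.92 kN, tensile.
σ_{invar} = P / A = 49920 / 1100 = 45.39 MPa.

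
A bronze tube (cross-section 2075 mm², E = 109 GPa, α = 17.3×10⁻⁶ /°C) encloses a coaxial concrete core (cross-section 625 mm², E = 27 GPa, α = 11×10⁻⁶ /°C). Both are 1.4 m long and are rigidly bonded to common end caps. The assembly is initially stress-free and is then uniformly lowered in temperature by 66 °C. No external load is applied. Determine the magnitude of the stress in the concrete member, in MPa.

σ ≈ 10.4 MPa (compressive)

Both members must finish at the same length. With the larger α, the bronze tends to over-contract; the plates restrain it, putting the bronze in tension and the concrete in compression. With no external load the two internal forces are equal and opposite, magnitude P.
Equating the net (thermal + elastic) strains gives |α₁ − α₂|·ΔT = P·[1/(A₁E₁) + 1/(A₂E₂)].
|α₁ − α₂|·ΔT = 6.3×10⁻⁶ × 66 = 0.0004158.
1/(A₁E₁) + 1/(A₂E₂) = 1/(2075×109×10³) + 1/(625×27×10³) = 6.368×10⁻⁸ N⁻¹.
P = 0.0004158 / 6.368×10⁻⁸ = 6529 N = 6.529 kN.
σ_{concrete} = P/A₂ = 6529/625 = 10.45 MPa, compressive.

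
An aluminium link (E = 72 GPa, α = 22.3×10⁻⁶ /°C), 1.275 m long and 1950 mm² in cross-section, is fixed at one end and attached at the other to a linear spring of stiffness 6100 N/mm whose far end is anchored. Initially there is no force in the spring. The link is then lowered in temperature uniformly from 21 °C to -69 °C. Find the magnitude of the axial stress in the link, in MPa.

The unrestrained thermal change is αΔT L = 22.3×10⁻⁶ × 90 × 1275 = 2.559 mm.
Let P be the tensile force in the spring. The link extends elastically by PL/(AE) and the spring stretches by P/k; together these equal δ_free.
P [ L/(AE) + 1/k ] = δ_free → P [ 1275/(1950×72×10³) + 1/(6100) ] = 2.559.
P = 2.559 / 0.000173 = 14790 N.
σ = P/A = 14790/1950 = 7.585 MPa.

σ ≈ 7.58 MPa (tensile)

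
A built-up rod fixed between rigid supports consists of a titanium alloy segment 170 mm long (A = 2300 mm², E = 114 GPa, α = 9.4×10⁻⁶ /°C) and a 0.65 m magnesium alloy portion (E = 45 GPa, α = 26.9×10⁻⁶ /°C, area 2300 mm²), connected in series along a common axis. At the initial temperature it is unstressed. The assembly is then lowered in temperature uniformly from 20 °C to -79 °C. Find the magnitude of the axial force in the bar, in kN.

Free thermal contraction of the whole bar: Σ αᵢΔT Lᵢ = 9.4×10⁻⁶×99×170 + 26.9×10⁻⁶×99×650 = 1.889 mm.
The rigid supports impose zero overall length change; the single axial force P common to all segments must satisfy P Σ Lᵢ/(AᵢEᵢ) = δ_free.
The series flexibility is Σ Lᵢ/(AᵢEᵢ) = 170/(2300×114×10³) + 650/(2300×45×10³) = 6.929×10⁻⁶ mm/N.
Hence P = δ_free / Σ(L/AE) = 1.889/6.929×10⁻⁶ = 272.7 kN (tensile).

P ≈ 273 kN (tensile)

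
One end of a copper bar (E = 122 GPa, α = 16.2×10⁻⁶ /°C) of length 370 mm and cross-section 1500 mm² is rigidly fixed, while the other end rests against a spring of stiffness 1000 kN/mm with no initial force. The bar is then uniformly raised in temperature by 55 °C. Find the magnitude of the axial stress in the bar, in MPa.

σ ≈ 72.7 MPa (compressive)

The unrestrained thermal change is αΔT L = 16.2×10⁻⁶ × 55 × 370 = 0.3297 mm.
Let P be the compressive force at the spring. The bar shortens elastically by PL/(AE) and the spring compresses by P/k; together these equal δ_free.
P [ L/(AE) + 1/k ] = δ_free → P [ 370/(1500×122×10³) + 1/(1000×10³) ] = 0.3297.
P = 0.3297 / 3.022×10⁻⁶ = 109100 N.
σ = P/A = 109100/1500 = 72.73 MPa.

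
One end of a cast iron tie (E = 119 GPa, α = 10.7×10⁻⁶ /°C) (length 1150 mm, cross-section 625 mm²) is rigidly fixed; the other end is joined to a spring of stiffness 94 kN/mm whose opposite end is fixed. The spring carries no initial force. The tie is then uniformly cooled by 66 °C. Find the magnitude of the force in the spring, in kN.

P ≈ 31.1 kN

If the spring were absent the tie would shorten by αΔT L = 10.7×10⁻⁶ × 66 × 1150 = 0.8121 mm.
With a force P in the spring, the elastic change of the tie is PL/(AE) and that of the spring is P/k; compatibility requires their sum to equal δ_free.
So P = δ_free / [L/(AE) + 1/k] = 0.8121 / [ 1150/(625×119×10³) + 1/(94×10³) ].
P = 0.8121 / 2.61×10⁻⁵ = 31120 N.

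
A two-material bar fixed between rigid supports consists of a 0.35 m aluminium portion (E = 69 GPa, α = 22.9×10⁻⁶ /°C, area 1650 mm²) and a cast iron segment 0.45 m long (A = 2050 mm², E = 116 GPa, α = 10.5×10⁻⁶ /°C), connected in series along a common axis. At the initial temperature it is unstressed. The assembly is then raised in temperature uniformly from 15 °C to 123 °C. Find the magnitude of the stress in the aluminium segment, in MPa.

σ ≈ 168 MPa (compressive)

Free thermal expansion of the whole bar: Σ αᵢΔT Lᵢ = 22.9×10⁻⁶×108×350 + 10.5×10⁻⁶×108×450 = 1.376 mm.
The walls prevent any net length change, so an axial force P (same in every segment) develops. Compatibility: P · Σ Lᵢ/(AᵢEᵢ) = δ_free.
Σ Lᵢ/(AᵢEᵢ) = 350/(1650×69×10³) + 450/(2050×116×10³) = 4.967×10⁻⁶ mm/N.
So P = 1.376 / 4.967×10⁻⁶ = 277 kN, compressive.
σ_{aluminium} = P / A = 277000 / 1650 = 167.9 MPa.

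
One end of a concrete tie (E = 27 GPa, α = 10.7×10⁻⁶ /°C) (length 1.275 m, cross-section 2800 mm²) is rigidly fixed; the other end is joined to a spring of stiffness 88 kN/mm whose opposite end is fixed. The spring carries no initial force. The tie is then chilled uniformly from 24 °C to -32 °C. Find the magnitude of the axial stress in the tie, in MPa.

σ ≈ 9.67 MPa (tensile)

If the spring were absent the tie would shorten by αΔT L = 10.7×10⁻⁶ × 56 × 1275 = 0.764 mm.
Let P be the tensile force in the spring. The tie extends elastically by PL/(AE) and the spring stretches by P/k; together these equal δ_free.
So P = δ_free / [L/(AE) + 1/k] = 0.764 / [ 1275/(2800×27×10³) + 1/(88×10³) ].
P = 0.764 / 2.823×10⁻⁵ = 27060 N.
σ = P/A = 27060/2800 = 9.666 MPa.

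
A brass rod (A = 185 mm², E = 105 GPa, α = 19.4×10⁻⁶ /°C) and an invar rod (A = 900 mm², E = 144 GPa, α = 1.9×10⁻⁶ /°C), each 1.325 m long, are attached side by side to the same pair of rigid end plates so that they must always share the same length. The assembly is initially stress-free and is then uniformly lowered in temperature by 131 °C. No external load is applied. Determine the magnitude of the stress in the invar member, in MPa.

The brass has the larger α, so on cooling it would change length more than the invar if both were free. The rigid plates force a common final length, so the brass is put into tension and the invar into compression, with equal and opposite forces P (no external load).
Compatibility of the two members (thermal + elastic change equal): (α₁ − α₂)ΔT = P·[1/(A₁E₁) + 1/(A₂E₂)].
|α₁ − α₂|·ΔT = 17.5×10⁻⁶ × 131 = 0.002292.
1/(A₁E₁) + 1/(A₂E₂) = 1/(185×105×10³) + 1/(900×144×10³) = 5.92×10⁻⁸ N⁻¹.
So P = 0.002292 / 5.92×10⁻⁸ = 38.73 kN.
σ_{invar} = P/A₂ = 38730/900 = 43.03 MPa, compressive.

σ ≈ 43 MPa (compressive)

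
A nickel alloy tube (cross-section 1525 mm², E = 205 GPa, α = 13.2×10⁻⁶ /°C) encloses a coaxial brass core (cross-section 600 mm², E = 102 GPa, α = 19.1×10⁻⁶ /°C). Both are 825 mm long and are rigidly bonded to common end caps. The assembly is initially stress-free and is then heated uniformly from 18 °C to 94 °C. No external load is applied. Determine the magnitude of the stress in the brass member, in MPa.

σ ≈ 38.2 MPa (compressive)

Equilibrium of a rigid end plate with no external load gives equal and opposite internal forces ±P in the two members. Since α_{brass} > α_{nickel alloy}, heating drives the brass into compression and the nickel alloy into tension.
Compatibility of the two members (thermal + elastic change equal): (α₁ − α₂)ΔT = P·[1/(A₁E₁) + 1/(A₂E₂)].
|α₁ − α₂|·ΔT = 5.9×10⁻⁶ × 76 = 0.0004484.
1/(A₁E₁) + 1/(A₂E₂) = 1/(1525×205×10³) + 1/(600×102×10³) = 1.954×10⁻⁸ N⁻¹.
So P = 0.0004484 / 1.954×10⁻⁸ = 22.95 kN.
σ_{brass} = P/A₂ = 22950/600 = 38.25 MPa, compressive.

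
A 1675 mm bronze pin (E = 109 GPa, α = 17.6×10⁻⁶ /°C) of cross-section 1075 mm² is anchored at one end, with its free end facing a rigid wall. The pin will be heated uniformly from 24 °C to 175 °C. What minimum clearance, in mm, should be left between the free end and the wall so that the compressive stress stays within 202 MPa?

g ≈ 1.35 mm

Free expansion if unrestrained: δ_free = αΔT L = 17.6×10⁻⁶ × 151 × 1675 = 4.451 mm.
At the allowable stress the elastic shortening the wall may impose is σL/E = 202 × 1675 / (109×10³) = 3.104 mm.
The gap must absorb the remainder: g_min = 4.451 − 3.104 = 1.347 mm.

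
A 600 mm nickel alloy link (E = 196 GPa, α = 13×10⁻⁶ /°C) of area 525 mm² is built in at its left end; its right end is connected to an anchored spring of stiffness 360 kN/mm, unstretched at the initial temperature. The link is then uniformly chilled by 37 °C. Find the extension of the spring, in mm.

The unrestrained thermal change is αΔT L = 13×10⁻⁶ × 37 × 600 = 0.2886 mm.
With a force P in the spring, the elastic change of the link is PL/(AE) and that of the spring is P/k; compatibility requires their sum to equal δ_free.
So P = δ_free / [L/(AE) + 1/k] = 0.2886 / [ 600/(525×196×10³) + 1/(360×10³) ].
P = 0.2886 / 8.609×10⁻⁶ = 33520 N.
Spring extension = P/k = 33520/(360×10³) = 0.09312 mm.

δ ≈ 0.0931 mm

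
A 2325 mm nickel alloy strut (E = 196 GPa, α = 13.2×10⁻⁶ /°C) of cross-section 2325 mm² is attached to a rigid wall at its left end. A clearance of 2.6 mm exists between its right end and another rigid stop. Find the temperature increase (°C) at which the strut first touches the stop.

Contact occurs when the free expansion equals the gap: αΔT L = 2.6 mm.
So ΔT = g/(αL) = 2.6/(13.2×10⁻⁶ × 2325) = 84.72 °C.

ΔT ≈ 84.7 °C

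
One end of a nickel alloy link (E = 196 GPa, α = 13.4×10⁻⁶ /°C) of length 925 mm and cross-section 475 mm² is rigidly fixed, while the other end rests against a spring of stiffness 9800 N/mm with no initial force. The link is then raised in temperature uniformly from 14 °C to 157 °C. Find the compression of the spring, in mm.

δ ≈ 1.62 mm

If the spring were absent the link would lengthen by αΔT L = 13.4×10⁻⁶ × 143 × 925 = 1.772 mm.
Let P be the compressive force at the spring. The link shortens elastically by PL/(AE) and the spring compresses by P/k; together these equal δ_free.
So P = δ_free / [L/(AE) + 1/k] = 1.772 / [ 925/(475×196×10³) + 1/(9800) ].
P = 1.772 / 0.000112 = 15830 N.
Spring compression = P/k = 15830/(9800) = 1.615 mm.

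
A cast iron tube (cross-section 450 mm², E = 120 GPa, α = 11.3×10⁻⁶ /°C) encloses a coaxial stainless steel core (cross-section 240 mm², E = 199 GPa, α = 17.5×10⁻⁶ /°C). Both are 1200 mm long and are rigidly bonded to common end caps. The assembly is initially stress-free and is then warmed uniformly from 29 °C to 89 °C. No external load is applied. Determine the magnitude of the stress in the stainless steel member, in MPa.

σ ≈ 39.3 MPa (compressive)

Both members must finish at the same length. With the larger α, the stainless steel tends to over-expand; the plates restrain it, putting the stainless steel in compression and the cast iron in tension. With no external load the two internal forces are equal and opposite, magnitude P.
Compatibility of the two members (thermal + elastic change equal): (α₁ − α₂)ΔT = P·[1/(A₁E₁) + 1/(A₂E₂)].
|α₁ − α₂|·ΔT = 6.2×10⁻⁶ × 60 = 0.000372.
1/(A₁E₁) + 1/(A₂E₂) = 1/(450×120×10³) + 1/(240×199×10³) = 3.946×10⁻⁸ N⁻¹.
P = 0.000372 / 3.946×10⁻⁸ = 9428 N = 9.428 kN.
σ_{stainless steel} = P/A₂ = 9428/240 = 39.28 MPa, compressive.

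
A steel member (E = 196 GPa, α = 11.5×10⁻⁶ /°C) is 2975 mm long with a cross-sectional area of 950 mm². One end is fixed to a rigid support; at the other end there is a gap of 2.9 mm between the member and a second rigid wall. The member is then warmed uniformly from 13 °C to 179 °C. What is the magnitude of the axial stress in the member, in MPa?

If the wall were absent the member would grow by αΔT L = 11.5×10⁻⁶ × 166 × 2975 = 5.679 mm.
This exceeds the 2.9 mm gap, so the wall pushes back. The portion of expansion that must be recovered elastically is δ_free − gap = 5.679 − 2.9 = 2.779 mm.
That suppressed elongation corresponds to σ = E·Δ/L = 196×10³ × 2.779/2975 = 183.1 MPa.

σ ≈ 183 MPa (compressive)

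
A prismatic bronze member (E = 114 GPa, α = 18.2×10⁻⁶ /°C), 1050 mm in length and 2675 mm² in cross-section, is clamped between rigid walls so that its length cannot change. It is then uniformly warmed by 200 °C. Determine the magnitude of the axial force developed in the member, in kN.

The ends cannot move, so σ = EαΔT = 114×10³ × 18.2×10⁻⁶ × 200 = 415 MPa.
Then P = σA = 415 × 2675 mm² = 1110 kN, compressive.

P ≈ 1110 kN (compressive)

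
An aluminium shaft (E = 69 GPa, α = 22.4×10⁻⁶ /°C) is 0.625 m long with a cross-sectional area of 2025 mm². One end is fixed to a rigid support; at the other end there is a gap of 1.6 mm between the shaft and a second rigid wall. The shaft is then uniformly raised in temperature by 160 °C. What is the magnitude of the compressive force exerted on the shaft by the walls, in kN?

If the wall were absent the shaft would grow by αΔT L = 22.4×10⁻⁶ × 160 × 625 = 2.24 mm.
After closing the 1.6 mm clearance, 2.24 − 1.6 = 0.64 mm of expansion remains to be suppressed by the wall.
That suppressed elongation corresponds to σ = E·Δ/L = 69×10³ × 0.64/625 = 70.66 MPa.
Force on the wall = σA = 70.66 × 2025 mm² = 143.1 kN.

P ≈ 143 kN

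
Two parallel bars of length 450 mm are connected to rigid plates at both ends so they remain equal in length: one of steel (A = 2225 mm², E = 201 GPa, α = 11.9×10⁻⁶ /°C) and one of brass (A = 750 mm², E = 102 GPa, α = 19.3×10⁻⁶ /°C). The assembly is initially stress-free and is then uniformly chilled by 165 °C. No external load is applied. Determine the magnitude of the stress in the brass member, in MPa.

Both members must finish at the same length. With the larger α, the brass tends to over-contract; the plates restrain it, putting the brass in tension and the steel in compression. With no external load the two internal forces are equal and opposite, magnitude P.
Compatibility of the two members (thermal + elastic change equal): (α₁ − α₂)ΔT = P·[1/(A₁E₁) + 1/(A₂E₂)].
|α₁ − α₂|·ΔT = 7.4×10⁻⁶ × 165 = 0.001221.
1/(A₁E₁) + 1/(A₂E₂) = 1/(2225×201×10³) + 1/(750×102×10³) = 1.531×10⁻⁸ N⁻¹.
P = 0.001221 / 1.531×10⁻⁸ = 79760 N = 79.76 kN.
σ_{brass} = P/A₂ = 79760/750 = 106.4 MPa, tensile.

σ ≈ 106 MPa (tensile)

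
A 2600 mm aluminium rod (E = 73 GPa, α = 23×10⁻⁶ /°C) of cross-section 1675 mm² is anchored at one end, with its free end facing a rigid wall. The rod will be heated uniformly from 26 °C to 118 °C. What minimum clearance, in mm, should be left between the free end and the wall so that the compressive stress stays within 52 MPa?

g ≈ 3.65 mm

Free expansion if unrestrained: δ_free = αΔT L = 23×10⁻⁶ × 92 × 2600 = 5.502 mm.
At the allowable stress the elastic shortening the wall may impose is σL/E = 52 × 2600 / (73×10³) = 1.852 mm.
The gap must absorb the remainder: g_min = 5.502 − 1.852 = 3.65 mm.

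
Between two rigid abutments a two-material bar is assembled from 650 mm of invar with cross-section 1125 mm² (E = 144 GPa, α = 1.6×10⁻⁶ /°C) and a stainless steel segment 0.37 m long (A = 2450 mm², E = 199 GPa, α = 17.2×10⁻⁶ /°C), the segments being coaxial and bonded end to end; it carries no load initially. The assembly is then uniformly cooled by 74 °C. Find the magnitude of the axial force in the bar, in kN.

With the walls removed the bar would change length by δ_free = Σ αᵢΔT Lᵢ = 1.6×10⁻⁶×74×650 + 17.2×10⁻⁶×74×370 = 0.5479 mm.
The rigid supports impose zero overall length change; the single axial force P common to all segments must satisfy P Σ Lᵢ/(AᵢEᵢ) = δ_free.
The series flexibility is Σ Lᵢ/(AᵢEᵢ) = 650/(1125×144×10³) + 370/(2450×199×10³) = 4.771×10⁻⁶ mm/N.
Hence P = δ_free / Σ(L/AE) = 0.5479/4.771×10⁻⁶ = 114.8 kN (tensile).

P ≈ 115 kN (tensile)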